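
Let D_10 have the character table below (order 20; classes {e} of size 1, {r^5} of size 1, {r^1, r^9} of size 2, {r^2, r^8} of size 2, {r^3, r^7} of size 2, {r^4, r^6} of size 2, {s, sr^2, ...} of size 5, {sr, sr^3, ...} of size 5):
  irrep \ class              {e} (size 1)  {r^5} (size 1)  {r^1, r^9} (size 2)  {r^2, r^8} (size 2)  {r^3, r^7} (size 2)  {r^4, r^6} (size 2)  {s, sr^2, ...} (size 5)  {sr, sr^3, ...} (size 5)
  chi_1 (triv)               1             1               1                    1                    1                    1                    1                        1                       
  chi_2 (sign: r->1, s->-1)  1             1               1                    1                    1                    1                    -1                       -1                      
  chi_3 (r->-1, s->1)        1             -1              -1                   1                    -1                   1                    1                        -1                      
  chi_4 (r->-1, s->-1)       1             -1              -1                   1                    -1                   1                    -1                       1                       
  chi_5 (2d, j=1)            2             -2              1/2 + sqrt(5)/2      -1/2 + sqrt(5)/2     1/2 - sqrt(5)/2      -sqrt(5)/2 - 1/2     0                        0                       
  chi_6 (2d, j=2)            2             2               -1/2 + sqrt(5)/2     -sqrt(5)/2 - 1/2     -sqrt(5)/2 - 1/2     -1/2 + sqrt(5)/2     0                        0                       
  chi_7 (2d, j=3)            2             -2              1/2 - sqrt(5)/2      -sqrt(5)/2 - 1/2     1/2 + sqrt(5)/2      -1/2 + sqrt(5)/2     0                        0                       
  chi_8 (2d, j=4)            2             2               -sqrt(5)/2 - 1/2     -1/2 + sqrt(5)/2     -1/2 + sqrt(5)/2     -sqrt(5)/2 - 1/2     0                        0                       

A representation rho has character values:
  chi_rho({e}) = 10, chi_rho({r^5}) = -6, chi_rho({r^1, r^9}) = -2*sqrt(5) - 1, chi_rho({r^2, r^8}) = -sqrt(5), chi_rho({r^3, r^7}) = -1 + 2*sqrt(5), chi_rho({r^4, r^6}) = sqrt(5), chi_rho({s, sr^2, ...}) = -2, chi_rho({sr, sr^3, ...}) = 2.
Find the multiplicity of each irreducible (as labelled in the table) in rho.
Multiplicities: chi_1: 0, chi_2: 0, chi_3: 0, chi_4: 2, chi_5: 0, chi_6: 0, chi_7: 3, chi_8: 1.

Reasoning: Use <chi_rho, chi> = (1/|G|) sum_C |C| * chi_rho(C) * conj(chi(C)) with |G| = 20 for each irreducible chi in the table:
  <chi_rho, chi_1> = (1/20)[1*(10)*conj(1) + 1*(-6)*conj(1) + 2*(-2*sqrt(5) - 1)*conj(1) + 2*(-sqrt(5))*conj(1) + 2*(-1 + 2*sqrt(5))*conj(1) + 2*(sqrt(5))*conj(1) + 5*(-2)*conj(1) + 5*(2)*conj(1)]
      = (1/20)[(10) + (-6) + (-4*sqrt(5) - 2) + (-2*sqrt(5)) + (-2 + 4*sqrt(5)) + (2*sqrt(5)) + (-10) + (10)] = 0/20 = 0
  <chi_rho, chi_2> = (1/20)[1*(10)*conj(1) + 1*(-6)*conj(1) + 2*(-2*sqrt(5) - 1)*conj(1) + 2*(-sqrt(5))*conj(1) + 2*(-1 + 2*sqrt(5))*conj(1) + 2*(sqrt(5))*conj(1) + 5*(-2)*conj(-1) + 5*(2)*conj(-1)]
      = (1/20)[(10) + (-6) + (-4*sqrt(5) - 2) + (-2*sqrt(5)) + (-2 + 4*sqrt(5)) + (2*sqrt(5)) + (10) + (-10)] = 0/20 = 0
  <chi_rho, chi_3> = (1/20)[1*(10)*conj(1) + 1*(-6)*conj(-1) + 2*(-2*sqrt(5) - 1)*conj(-1) + 2*(-sqrt(5))*conj(1) + 2*(-1 + 2*sqrt(5))*conj(-1) + 2*(sqrt(5))*conj(1) + 5*(-2)*conj(1) + 5*(2)*conj(-1)]
      = (1/20)[(10) + (6) + (2 + 4*sqrt(5)) + (-2*sqrt(5)) + (2 - 4*sqrt(5)) + (2*sqrt(5)) + (-10) + (-10)] = 0/20 = 0
  <chi_rho, chi_4> = (1/20)[1*(10)*conj(1) + 1*(-6)*conj(-1) + 2*(-2*sqrt(5) - 1)*conj(-1) + 2*(-sqrt(5))*conj(1) + 2*(-1 + 2*sqrt(5))*conj(-1) + 2*(sqrt(5))*conj(1) + 5*(-2)*conj(-1) + 5*(2)*conj(1)]
      = (1/20)[(10) + (6) + (2 + 4*sqrt(5)) + (-2*sqrt(5)) + (2 - 4*sqrt(5)) + (2*sqrt(5)) + (10) + (10)] = 40/20 = 2
  <chi_rho, chi_5> = (1/20)[1*(10)*conj(2) + 1*(-6)*conj(-2) + 2*(-2*sqrt(5) - 1)*conj(1/2 + sqrt(5)/2) + 2*(-sqrt(5))*conj(-1/2 + sqrt(5)/2) + 2*(-1 + 2*sqrt(5))*conj(1/2 - sqrt(5)/2) + 2*(sqrt(5))*conj(-sqrt(5)/2 - 1/2) + 5*(-2)*conj(0) + 5*(2)*conj(0)]
      = (1/20)[(20) + (12) + (-11 - 3*sqrt(5)) + (-5 + sqrt(5)) + (-11 + 3*sqrt(5)) + (-5 - sqrt(5)) + (0) + (0)] = 0/20 = 0
  <chi_rho, chi_6> = (1/20)[1*(10)*conj(2) + 1*(-6)*conj(2) + 2*(-2*sqrt(5) - 1)*conj(-1/2 + sqrt(5)/2) + 2*(-sqrt(5))*conj(-sqrt(5)/2 - 1/2) + 2*(-1 + 2*sqrt(5))*conj(-sqrt(5)/2 - 1/2) + 2*(sqrt(5))*conj(-1/2 + sqrt(5)/2) + 5*(-2)*conj(0) + 5*(2)*conj(0)]
      = (1/20)[(20) + (-12) + (-9 + sqrt(5)) + (sqrt(5) + 5) + (-9 - sqrt(5)) + (5 - sqrt(5)) + (0) + (0)] = 0/20 = 0
  <chi_rho, chi_7> = (1/20)[1*(10)*conj(2) + 1*(-6)*conj(-2) + 2*(-2*sqrt(5) - 1)*conj(1/2 - sqrt(5)/2) + 2*(-sqrt(5))*conj(-sqrt(5)/2 - 1/2) + 2*(-1 + 2*sqrt(5))*conj(1/2 + sqrt(5)/2) + 2*(sqrt(5))*conj(-1/2 + sqrt(5)/2) + 5*(-2)*conj(0) + 5*(2)*conj(0)]
      = (1/20)[(20) + (12) + (9 - sqrt(5)) + (sqrt(5) + 5) + (sqrt(5) + 9) + (5 - sqrt(5)) + (0) + (0)] = 60/20 = 3
  <chi_rho, chi_8> = (1/20)[1*(10)*conj(2) + 1*(-6)*conj(2) + 2*(-2*sqrt(5) - 1)*conj(-sqrt(5)/2 - 1/2) + 2*(-sqrt(5))*conj(-1/2 + sqrt(5)/2) + 2*(-1 + 2*sqrt(5))*conj(-1/2 + sqrt(5)/2) + 2*(sqrt(5))*conj(-sqrt(5)/2 - 1/2) + 5*(-2)*conj(0) + 5*(2)*conj(0)]
      = (1/20)[(20) + (-12) + (3*sqrt(5) + 11) + (-5 + sqrt(5)) + (11 - 3*sqrt(5)) + (-5 - sqrt(5)) + (0) + (0)] = 20/20 = 1
Dimension check: dim(rho) = sum (mult * dim) = 0*1 + 0*1 + 0*1 + 2*1 + 0*2 + 0*2 + 3*2 + 1*2 = 10 = chi_rho(e) = 10.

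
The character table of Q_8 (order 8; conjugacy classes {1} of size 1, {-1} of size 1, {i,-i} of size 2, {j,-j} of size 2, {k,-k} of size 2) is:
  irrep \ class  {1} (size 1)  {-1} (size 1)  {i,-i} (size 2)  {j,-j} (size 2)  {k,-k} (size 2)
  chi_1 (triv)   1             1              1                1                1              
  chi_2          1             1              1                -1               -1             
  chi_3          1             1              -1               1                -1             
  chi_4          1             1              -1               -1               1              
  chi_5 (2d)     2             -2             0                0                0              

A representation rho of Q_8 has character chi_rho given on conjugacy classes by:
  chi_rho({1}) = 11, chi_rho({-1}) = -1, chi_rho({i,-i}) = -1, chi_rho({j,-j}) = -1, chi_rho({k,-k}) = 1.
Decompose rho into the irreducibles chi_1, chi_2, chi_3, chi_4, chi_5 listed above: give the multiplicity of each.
Multiplicities: chi_1: 1, chi_2: 1, chi_3: 1, chi_4: 2, chi_5: 3.

Working: Use <chi_rho, chi> = (1/|G|) sum_C |C| * chi_rho(C) * conj(chi(C)) with |G| = 8 for each irreducible chi in the table:
  <chi_rho, chi_1> = (1/8)[1*(11)*conj(1) + 1*(-1)*conj(1) + 2*(-1)*conj(1) + 2*(-1)*conj(1) + 2*(1)*conj(1)]
      = (1/8)[(11) + (-1) + (-2) + (-2) + (2)] = 8/8 = 1
  <chi_rho, chi_2> = (1/8)[1*(11)*conj(1) + 1*(-1)*conj(1) + 2*(-1)*conj(1) + 2*(-1)*conj(-1) + 2*(1)*conj(-1)]
      = (1/8)[(11) + (-1) + (-2) + (2) + (-2)] = 8/8 = 1
  <chi_rho, chi_3> = (1/8)[1*(11)*conj(1) + 1*(-1)*conj(1) + 2*(-1)*conj(-1) + 2*(-1)*conj(1) + 2*(1)*conj(-1)]
      = (1/8)[(11) + (-1) + (2) + (-2) + (-2)] = 8/8 = 1
  <chi_rho, chi_4> = (1/8)[1*(11)*conj(1) + 1*(-1)*conj(1) + 2*(-1)*conj(-1) + 2*(-1)*conj(-1) + 2*(1)*conj(1)]
      = (1/8)[(11) + (-1) + (2) + (2) + (2)] = 16/8 = 2
  <chi_rho, chi_5> = (1/8)[1*(11)*conj(2) + 1*(-1)*conj(-2) + 2*(-1)*conj(0) + 2*(-1)*conj(0) + 2*(1)*conj(0)]
      = (1/8)[(22) + (2) + (0) + (0) + (0)] = 24/8 = 3
Dimension check: dim(rho) = sum (mult * dim) = 1*1 + 1*1 + 1*1 + 2*1 + 3*2 = 11 = chi_rho(e) = 11.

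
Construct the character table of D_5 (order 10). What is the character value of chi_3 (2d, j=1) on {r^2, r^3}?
Conjugacy classes: {e} of size 1, {r^1, r^4} of size 2, {r^2, r^3} of size 2, {s, sr, ..., sr^4} of size 5.
Character table:
  irrep \ class              {e} (size 1)  {r^1, r^4} (size 2)  {r^2, r^3} (size 2)  {s, sr, ..., sr^4} (size 5)
  chi_1 (triv)               1             1                    1                    1                          
  chi_2 (sign: r->1, s->-1)  1             1                    1                    -1                         
  chi_3 (2d, j=1)            2             -1/2 + sqrt(5)/2     -sqrt(5)/2 - 1/2     0                          
  chi_4 (2d, j=2)            2             -sqrt(5)/2 - 1/2     -1/2 + sqrt(5)/2     0                          

Spot check: chi_3 (2d, j=1) on {r^2, r^3} = -sqrt(5)/2 - 1/2.

Solution. D_5 has order 2*5 = 10 with 4 conjugacy classes, hence 4 irreducibles. Sum of squared dims 1 + 1 + 4 + 4 = 10 = |G|. Linear characters come from the abelianisation; the 2-dimensional irreps have character r^k -> 2*cos(2*pi*j*k/5), reflections -> 0.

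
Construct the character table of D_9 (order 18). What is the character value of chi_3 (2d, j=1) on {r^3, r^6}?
Conjugacy classes: {e} of size 1, {r^1, r^8} of size 2, {r^2, r^7} of size 2, {r^3, r^6} of size 2, {r^4, r^5} of size 2, {s, sr, ..., sr^8} of size 9.
Character table:
  irrep \ class              {e} (size 1)  {r^1, r^8} (size 2)  {r^2, r^7} (size 2)  {r^3, r^6} (size 2)  {r^4, r^5} (size 2)  {s, sr, ..., sr^8} (size 9)
  chi_1 (triv)               1             1                    1                    1                    1                    1                          
  chi_2 (sign: r->1, s->-1)  1             1                    1                    1                    1                    -1                         
  chi_3 (2d, j=1)            2             2*cos(2*pi/9)        2*cos(4*pi/9)        -1                   -2*cos(pi/9)         0                          
  chi_4 (2d, j=2)            2             2*cos(4*pi/9)        -2*cos(pi/9)         -1                   2*cos(2*pi/9)        0                          
  chi_5 (2d, j=3)            2             -1                   -1                   2                    -1                   0                          
  chi_6 (2d, j=4)            2             -2*cos(pi/9)         2*cos(2*pi/9)        -1                   2*cos(4*pi/9)        0                          

Spot check: chi_3 (2d, j=1) on {r^3, r^6} = -1.

Justification: D_9 has order 2*9 = 18 with 6 conjugacy classes, hence 6 irreducibles. Sum of squared dims 1 + 1 + 4 + 4 + 4 + 4 = 18 = |G|. Linear characters come from the abelianisation; the 2-dimensional irreps have character r^k -> 2*cos(2*pi*j*k/9), reflections -> 0.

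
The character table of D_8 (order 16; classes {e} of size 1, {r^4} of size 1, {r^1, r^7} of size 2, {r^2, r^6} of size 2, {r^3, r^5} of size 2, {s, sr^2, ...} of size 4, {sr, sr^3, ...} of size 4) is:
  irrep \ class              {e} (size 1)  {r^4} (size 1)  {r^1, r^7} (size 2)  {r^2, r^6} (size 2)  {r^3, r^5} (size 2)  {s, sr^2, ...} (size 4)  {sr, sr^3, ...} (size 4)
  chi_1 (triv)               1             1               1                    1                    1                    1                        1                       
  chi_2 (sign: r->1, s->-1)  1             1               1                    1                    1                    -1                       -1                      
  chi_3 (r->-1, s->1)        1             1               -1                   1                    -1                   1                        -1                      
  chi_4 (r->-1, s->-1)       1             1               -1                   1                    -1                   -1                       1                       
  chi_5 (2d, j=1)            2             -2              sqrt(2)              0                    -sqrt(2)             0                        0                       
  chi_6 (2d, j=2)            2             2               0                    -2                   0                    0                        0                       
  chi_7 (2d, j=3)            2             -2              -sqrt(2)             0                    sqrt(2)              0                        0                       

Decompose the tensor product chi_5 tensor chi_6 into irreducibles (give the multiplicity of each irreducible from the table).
chi_5 tensor chi_6 = chi_5 + chi_7 (all other irreducibles have multiplicity 0).

Derivation: The character of a tensor product is the pointwise product (chi_5 * chi_6)(C) = chi_5(C) * chi_6(C):
  {e}: (2)*(2), {r^4}: (-2)*(2), {r^1, r^7}: (sqrt(2))*(0), {r^2, r^6}: (0)*(-2), {r^3, r^5}: (-sqrt(2))*(0), {s, sr^2, ...}: (0)*(0), {sr, sr^3, ...}: (0)*(0)
so (chi_5 * chi_6) takes values
  {e} -> 4, {r^4} -> -4, {r^1, r^7} -> 0, {r^2, r^6} -> 0, {r^3, r^5} -> 0, {s, sr^2, ...} -> 0, {sr, sr^3, ...} -> 0.
Now take the inner product of this character with each irreducible chi from the table, <chi_5*chi_6, chi> = (1/16) sum_C |C| (chi_5*chi_6)(C) conj(chi(C)):
  <chi_5*chi_6, chi_1> = (1/16)[1*(4)*conj(1) + 1*(-4)*conj(1) + 2*(0)*conj(1) + 2*(0)*conj(1) + 2*(0)*conj(1) + 4*(0)*conj(1) + 4*(0)*conj(1)]
      = (1/16)[(4) + (-4) + (0) + (0) + (0) + (0) + (0)] = 0/16 = 0
  <chi_5*chi_6, chi_2> = (1/16)[1*(4)*conj(1) + 1*(-4)*conj(1) + 2*(0)*conj(1) + 2*(0)*conj(1) + 2*(0)*conj(1) + 4*(0)*conj(-1) + 4*(0)*conj(-1)]
      = (1/16)[(4) + (-4) + (0) + (0) + (0) + (0) + (0)] = 0/16 = 0
  <chi_5*chi_6, chi_3> = (1/16)[1*(4)*conj(1) + 1*(-4)*conj(1) + 2*(0)*conj(-1) + 2*(0)*conj(1) + 2*(0)*conj(-1) + 4*(0)*conj(1) + 4*(0)*conj(-1)]
      = (1/16)[(4) + (-4) + (0) + (0) + (0) + (0) + (0)] = 0/16 = 0
  <chi_5*chi_6, chi_4> = (1/16)[1*(4)*conj(1) + 1*(-4)*conj(1) + 2*(0)*conj(-1) + 2*(0)*conj(1) + 2*(0)*conj(-1) + 4*(0)*conj(-1) + 4*(0)*conj(1)]
      = (1/16)[(4) + (-4) + (0) + (0) + (0) + (0) + (0)] = 0/16 = 0
  <chi_5*chi_6, chi_5> = (1/16)[1*(4)*conj(2) + 1*(-4)*conj(-2) + 2*(0)*conj(sqrt(2)) + 2*(0)*conj(0) + 2*(0)*conj(-sqrt(2)) + 4*(0)*conj(0) + 4*(0)*conj(0)]
      = (1/16)[(8) + (8) + (0) + (0) + (0) + (0) + (0)] = 16/16 = 1
  <chi_5*chi_6, chi_6> = (1/16)[1*(4)*conj(2) + 1*(-4)*conj(2) + 2*(0)*conj(0) + 2*(0)*conj(-2) + 2*(0)*conj(0) + 4*(0)*conj(0) + 4*(0)*conj(0)]
      = (1/16)[(8) + (-8) + (0) + (0) + (0) + (0) + (0)] = 0/16 = 0
  <chi_5*chi_6, chi_7> = (1/16)[1*(4)*conj(2) + 1*(-4)*conj(-2) + 2*(0)*conj(-sqrt(2)) + 2*(0)*conj(0) + 2*(0)*conj(sqrt(2)) + 4*(0)*conj(0) + 4*(0)*conj(0)]
      = (1/16)[(8) + (8) + (0) + (0) + (0) + (0) + (0)] = 16/16 = 1
Hence the multiplicities are chi_5: 1, chi_7: 1. Dimension check: dim(chi_5)*dim(chi_6) = 2*2 = 4 and sum (mult * dim) = 1*2 + 1*2 = 4.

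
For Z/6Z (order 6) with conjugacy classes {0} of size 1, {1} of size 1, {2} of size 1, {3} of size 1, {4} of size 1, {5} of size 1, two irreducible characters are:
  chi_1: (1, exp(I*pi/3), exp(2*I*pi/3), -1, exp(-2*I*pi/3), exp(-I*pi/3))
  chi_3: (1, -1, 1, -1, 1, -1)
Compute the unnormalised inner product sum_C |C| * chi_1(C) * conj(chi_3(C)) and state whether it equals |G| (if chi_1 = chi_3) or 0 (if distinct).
Sum = 0; so <chi_1, chi_3> = 0 (distinct irreducibles are orthogonal).

Why: Compute term by term over conjugacy classes (|C| * chi_1(C) * conj(chi_3(C))):
  1*(1)*conj(1) + 1*(exp(I*pi/3))*conj(-1) + 1*(exp(2*I*pi/3))*conj(1) + 1*(-1)*conj(-1) + 1*(exp(-2*I*pi/3))*conj(1) + 1*(exp(-I*pi/3))*conj(-1)
  = (1) + (-exp(I*pi/3)) + (exp(2*I*pi/3)) + (1) + (exp(-2*I*pi/3)) + (-exp(-I*pi/3))
  = 0.
(Exp terms are combined using exp(i*s)*conj(exp(i*t)) = exp(i*(s-t)), and sums of them are collapsed using the identity that for every m > 1 the m distinct m-th roots of unity sum to 0, e.g. 1 + exp(2*I*pi/3) + exp(-2*I*pi/3) = 0.)
Dividing by |G| = 6 gives 0/6 = 0, matching the row-orthogonality relation <chi_1, chi_3> = [chi_1 = chi_3].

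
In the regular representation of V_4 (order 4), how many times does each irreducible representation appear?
Each irreducible V_i of dimension d_i appears with multiplicity d_i, i.e. rho_reg = (direct sum over all irreducibles V_i) d_i V_i. The irreducible dimensions for V_4 are 1, 1, 1, 1: 4 irreducibles of dimension 1, each with multiplicity 1. Total dimension 4*1*1 = 4 = |G|.

Argument: General theorem: in the regular representation of a finite group G, each irreducible appears with multiplicity equal to its dimension. Check: dim(rho_reg) = sum d_i^2 = 1 + 1 + 1 + 1 = 4 = |G|.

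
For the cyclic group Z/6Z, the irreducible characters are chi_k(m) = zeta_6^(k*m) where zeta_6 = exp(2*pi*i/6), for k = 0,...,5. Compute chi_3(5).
chi_3(5) = zeta_6^15 = -1

Details: chi_3(5) = zeta_6^(3*5) = zeta_6^15. Since zeta_6^6 = 1, this equals zeta_6^3 = exp(2*pi*i*3/6) = -1.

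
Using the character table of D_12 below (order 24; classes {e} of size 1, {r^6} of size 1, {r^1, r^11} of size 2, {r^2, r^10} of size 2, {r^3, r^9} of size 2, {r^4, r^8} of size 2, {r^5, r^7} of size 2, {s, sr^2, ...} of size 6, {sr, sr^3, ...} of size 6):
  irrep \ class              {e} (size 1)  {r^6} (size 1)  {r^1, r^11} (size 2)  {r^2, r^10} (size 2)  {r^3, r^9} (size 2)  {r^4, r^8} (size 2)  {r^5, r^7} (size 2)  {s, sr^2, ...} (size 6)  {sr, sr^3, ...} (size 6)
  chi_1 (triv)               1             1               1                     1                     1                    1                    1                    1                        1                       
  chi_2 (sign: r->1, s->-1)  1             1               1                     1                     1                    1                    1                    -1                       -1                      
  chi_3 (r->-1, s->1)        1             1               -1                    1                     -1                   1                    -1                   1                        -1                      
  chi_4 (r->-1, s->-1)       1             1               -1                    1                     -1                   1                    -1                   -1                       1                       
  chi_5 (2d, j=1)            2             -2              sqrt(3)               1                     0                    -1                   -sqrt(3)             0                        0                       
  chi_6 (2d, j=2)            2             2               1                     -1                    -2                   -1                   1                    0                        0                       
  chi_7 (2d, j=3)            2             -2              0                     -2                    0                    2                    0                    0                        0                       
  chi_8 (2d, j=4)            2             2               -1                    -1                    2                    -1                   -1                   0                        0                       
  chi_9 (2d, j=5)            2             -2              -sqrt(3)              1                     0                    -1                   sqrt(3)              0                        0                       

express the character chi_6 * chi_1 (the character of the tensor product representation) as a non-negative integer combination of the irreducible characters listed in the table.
chi_6 tensor chi_1 = chi_6 (all other irreducibles have multiplicity 0).

Proof sketch: The character of a tensor product is the pointwise product (chi_6 * chi_1)(C) = chi_6(C) * chi_1(C):
  {e}: (2)*(1), {r^6}: (2)*(1), {r^1, r^11}: (1)*(1), {r^2, r^10}: (-1)*(1), {r^3, r^9}: (-2)*(1), {r^4, r^8}: (-1)*(1), {r^5, r^7}: (1)*(1), {s, sr^2, ...}: (0)*(1), {sr, sr^3, ...}: (0)*(1)
so (chi_6 * chi_1) takes values
  {e} -> 2, {r^6} -> 2, {r^1, r^11} -> 1, {r^2, r^10} -> -1, {r^3, r^9} -> -2, {r^4, r^8} -> -1, {r^5, r^7} -> 1, {s, sr^2, ...} -> 0, {sr, sr^3, ...} -> 0.
Now take the inner product of this character with each irreducible chi from the table, <chi_6*chi_1, chi> = (1/24) sum_C |C| (chi_6*chi_1)(C) conj(chi(C)):
  <chi_6*chi_1, chi_1> = (1/24)[1*(2)*conj(1) + 1*(2)*conj(1) + 2*(1)*conj(1) + 2*(-1)*conj(1) + 2*(-2)*conj(1) + 2*(-1)*conj(1) + 2*(1)*conj(1) + 6*(0)*conj(1) + 6*(0)*conj(1)]
      = (1/24)[(2) + (2) + (2) + (-2) + (-4) + (-2) + (2) + (0) + (0)] = 0/24 = 0
  <chi_6*chi_1, chi_2> = (1/24)[1*(2)*conj(1) + 1*(2)*conj(1) + 2*(1)*conj(1) + 2*(-1)*conj(1) + 2*(-2)*conj(1) + 2*(-1)*conj(1) + 2*(1)*conj(1) + 6*(0)*conj(-1) + 6*(0)*conj(-1)]
      = (1/24)[(2) + (2) + (2) + (-2) + (-4) + (-2) + (2) + (0) + (0)] = 0/24 = 0
  <chi_6*chi_1, chi_3> = (1/24)[1*(2)*conj(1) + 1*(2)*conj(1) + 2*(1)*conj(-1) + 2*(-1)*conj(1) + 2*(-2)*conj(-1) + 2*(-1)*conj(1) + 2*(1)*conj(-1) + 6*(0)*conj(1) + 6*(0)*conj(-1)]
      = (1/24)[(2) + (2) + (-2) + (-2) + (4) + (-2) + (-2) + (0) + (0)] = 0/24 = 0
  <chi_6*chi_1, chi_4> = (1/24)[1*(2)*conj(1) + 1*(2)*conj(1) + 2*(1)*conj(-1) + 2*(-1)*conj(1) + 2*(-2)*conj(-1) + 2*(-1)*conj(1) + 2*(1)*conj(-1) + 6*(0)*conj(-1) + 6*(0)*conj(1)]
      = (1/24)[(2) + (2) + (-2) + (-2) + (4) + (-2) + (-2) + (0) + (0)] = 0/24 = 0
  <chi_6*chi_1, chi_5> = (1/24)[1*(2)*conj(2) + 1*(2)*conj(-2) + 2*(1)*conj(sqrt(3)) + 2*(-1)*conj(1) + 2*(-2)*conj(0) + 2*(-1)*conj(-1) + 2*(1)*conj(-sqrt(3)) + 6*(0)*conj(0) + 6*(0)*conj(0)]
      = (1/24)[(4) + (-4) + (2*sqrt(3)) + (-2) + (0) + (2) + (-2*sqrt(3)) + (0) + (0)] = 0/24 = 0
  <chi_6*chi_1, chi_6> = (1/24)[1*(2)*conj(2) + 1*(2)*conj(2) + 2*(1)*conj(1) + 2*(-1)*conj(-1) + 2*(-2)*conj(-2) + 2*(-1)*conj(-1) + 2*(1)*conj(1) + 6*(0)*conj(0) + 6*(0)*conj(0)]
      = (1/24)[(4) + (4) + (2) + (2) + (8) + (2) + (2) + (0) + (0)] = 24/24 = 1
  <chi_6*chi_1, chi_7> = (1/24)[1*(2)*conj(2) + 1*(2)*conj(-2) + 2*(1)*conj(0) + 2*(-1)*conj(-2) + 2*(-2)*conj(0) + 2*(-1)*conj(2) + 2*(1)*conj(0) + 6*(0)*conj(0) + 6*(0)*conj(0)]
      = (1/24)[(4) + (-4) + (0) + (4) + (0) + (-4) + (0) + (0) + (0)] = 0/24 = 0
  <chi_6*chi_1, chi_8> = (1/24)[1*(2)*conj(2) + 1*(2)*conj(2) + 2*(1)*conj(-1) + 2*(-1)*conj(-1) + 2*(-2)*conj(2) + 2*(-1)*conj(-1) + 2*(1)*conj(-1) + 6*(0)*conj(0) + 6*(0)*conj(0)]
      = (1/24)[(4) + (4) + (-2) + (2) + (-8) + (2) + (-2) + (0) + (0)] = 0/24 = 0
  <chi_6*chi_1, chi_9> = (1/24)[1*(2)*conj(2) + 1*(2)*conj(-2) + 2*(1)*conj(-sqrt(3)) + 2*(-1)*conj(1) + 2*(-2)*conj(0) + 2*(-1)*conj(-1) + 2*(1)*conj(sqrt(3)) + 6*(0)*conj(0) + 6*(0)*conj(0)]
      = (1/24)[(4) + (-4) + (-2*sqrt(3)) + (-2) + (0) + (2) + (2*sqrt(3)) + (0) + (0)] = 0/24 = 0
Hence the multiplicities are chi_6: 1. Dimension check: dim(chi_6)*dim(chi_1) = 2*1 = 2 and sum (mult * dim) = 1*2 = 2.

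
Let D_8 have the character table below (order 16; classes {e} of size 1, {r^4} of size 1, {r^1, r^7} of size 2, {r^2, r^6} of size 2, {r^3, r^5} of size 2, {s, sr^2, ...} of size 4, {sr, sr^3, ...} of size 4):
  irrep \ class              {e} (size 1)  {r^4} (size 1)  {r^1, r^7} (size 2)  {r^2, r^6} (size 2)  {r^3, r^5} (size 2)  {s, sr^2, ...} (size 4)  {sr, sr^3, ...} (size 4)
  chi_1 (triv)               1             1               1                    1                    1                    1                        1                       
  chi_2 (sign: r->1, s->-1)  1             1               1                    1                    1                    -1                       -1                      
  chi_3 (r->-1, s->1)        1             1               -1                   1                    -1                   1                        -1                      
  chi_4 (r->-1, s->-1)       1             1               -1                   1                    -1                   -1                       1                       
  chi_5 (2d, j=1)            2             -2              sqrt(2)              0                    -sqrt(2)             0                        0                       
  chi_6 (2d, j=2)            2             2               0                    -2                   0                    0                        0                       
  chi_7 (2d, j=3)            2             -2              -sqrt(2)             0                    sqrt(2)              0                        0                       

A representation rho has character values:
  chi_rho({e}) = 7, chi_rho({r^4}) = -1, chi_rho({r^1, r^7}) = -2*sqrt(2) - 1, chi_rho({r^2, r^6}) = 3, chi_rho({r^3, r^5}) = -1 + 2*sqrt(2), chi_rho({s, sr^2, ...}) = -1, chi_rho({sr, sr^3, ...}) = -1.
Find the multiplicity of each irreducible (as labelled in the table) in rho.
Multiplicities: chi_1: 0, chi_2: 1, chi_3: 1, chi_4: 1, chi_5: 0, chi_6: 0, chi_7: 2.

Proof sketch: Use <chi_rho, chi> = (1/|G|) sum_C |C| * chi_rho(C) * conj(chi(C)) with |G| = 16 for each irreducible chi in the table:
  <chi_rho, chi_1> = (1/16)[1*(7)*conj(1) + 1*(-1)*conj(1) + 2*(-2*sqrt(2) - 1)*conj(1) + 2*(3)*conj(1) + 2*(-1 + 2*sqrt(2))*conj(1) + 4*(-1)*conj(1) + 4*(-1)*conj(1)]
      = (1/16)[(7) + (-1) + (-4*sqrt(2) - 2) + (6) + (-2 + 4*sqrt(2)) + (-4) + (-4)] = 0/16 = 0
  <chi_rho, chi_2> = (1/16)[1*(7)*conj(1) + 1*(-1)*conj(1) + 2*(-2*sqrt(2) - 1)*conj(1) + 2*(3)*conj(1) + 2*(-1 + 2*sqrt(2))*conj(1) + 4*(-1)*conj(-1) + 4*(-1)*conj(-1)]
      = (1/16)[(7) + (-1) + (-4*sqrt(2) - 2) + (6) + (-2 + 4*sqrt(2)) + (4) + (4)] = 16/16 = 1
  <chi_rho, chi_3> = (1/16)[1*(7)*conj(1) + 1*(-1)*conj(1) + 2*(-2*sqrt(2) - 1)*conj(-1) + 2*(3)*conj(1) + 2*(-1 + 2*sqrt(2))*conj(-1) + 4*(-1)*conj(1) + 4*(-1)*conj(-1)]
      = (1/16)[(7) + (-1) + (2 + 4*sqrt(2)) + (6) + (2 - 4*sqrt(2)) + (-4) + (4)] = 16/16 = 1
  <chi_rho, chi_4> = (1/16)[1*(7)*conj(1) + 1*(-1)*conj(1) + 2*(-2*sqrt(2) - 1)*conj(-1) + 2*(3)*conj(1) + 2*(-1 + 2*sqrt(2))*conj(-1) + 4*(-1)*conj(-1) + 4*(-1)*conj(1)]
      = (1/16)[(7) + (-1) + (2 + 4*sqrt(2)) + (6) + (2 - 4*sqrt(2)) + (4) + (-4)] = 16/16 = 1
  <chi_rho, chi_5> = (1/16)[1*(7)*conj(2) + 1*(-1)*conj(-2) + 2*(-2*sqrt(2) - 1)*conj(sqrt(2)) + 2*(3)*conj(0) + 2*(-1 + 2*sqrt(2))*conj(-sqrt(2)) + 4*(-1)*conj(0) + 4*(-1)*conj(0)]
      = (1/16)[(14) + (2) + (-8 - 2*sqrt(2)) + (0) + (-8 + 2*sqrt(2)) + (0) + (0)] = 0/16 = 0
  <chi_rho, chi_6> = (1/16)[1*(7)*conj(2) + 1*(-1)*conj(2) + 2*(-2*sqrt(2) - 1)*conj(0) + 2*(3)*conj(-2) + 2*(-1 + 2*sqrt(2))*conj(0) + 4*(-1)*conj(0) + 4*(-1)*conj(0)]
      = (1/16)[(14) + (-2) + (0) + (-12) + (0) + (0) + (0)] = 0/16 = 0
  <chi_rho, chi_7> = (1/16)[1*(7)*conj(2) + 1*(-1)*conj(-2) + 2*(-2*sqrt(2) - 1)*conj(-sqrt(2)) + 2*(3)*conj(0) + 2*(-1 + 2*sqrt(2))*conj(sqrt(2)) + 4*(-1)*conj(0) + 4*(-1)*conj(0)]
      = (1/16)[(14) + (2) + (2*sqrt(2) + 8) + (0) + (8 - 2*sqrt(2)) + (0) + (0)] = 32/16 = 2
Dimension check: dim(rho) = sum (mult * dim) = 0*1 + 1*1 + 1*1 + 1*1 + 0*2 + 0*2 + 2*2 = 7 = chi_rho(e) = 7.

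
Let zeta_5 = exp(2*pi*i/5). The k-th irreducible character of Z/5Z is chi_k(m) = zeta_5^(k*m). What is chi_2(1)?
chi_2(1) = zeta_5^2 = exp(4*I*pi/5)

Proof sketch: chi_2(1) = zeta_5^(2*1) = zeta_5^2. Since zeta_5^5 = 1, this equals zeta_5^2 = exp(2*pi*i*2/5) = exp(4*I*pi/5).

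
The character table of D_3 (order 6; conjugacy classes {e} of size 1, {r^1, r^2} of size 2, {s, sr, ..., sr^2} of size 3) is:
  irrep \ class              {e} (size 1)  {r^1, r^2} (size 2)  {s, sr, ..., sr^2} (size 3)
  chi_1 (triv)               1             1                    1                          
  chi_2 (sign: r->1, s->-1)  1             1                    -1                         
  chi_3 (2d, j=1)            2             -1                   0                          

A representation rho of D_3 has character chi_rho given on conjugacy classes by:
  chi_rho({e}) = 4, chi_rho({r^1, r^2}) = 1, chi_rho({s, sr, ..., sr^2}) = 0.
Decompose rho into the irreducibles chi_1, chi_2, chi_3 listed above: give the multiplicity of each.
Multiplicities: chi_1: 1, chi_2: 1, chi_3: 1.

Use <chi_rho, chi> = (1/|G|) sum_C |C| * chi_rho(C) * conj(chi(C)) with |G| = 6 for each irreducible chi in the table:
  <chi_rho, chi_1> = (1/6)[1*(4)*conj(1) + 2*(1)*conj(1) + 3*(0)*conj(1)]
      = (1/6)[(4) + (2) + (0)] = 6/6 = 1
  <chi_rho, chi_2> = (1/6)[1*(4)*conj(1) + 2*(1)*conj(1) + 3*(0)*conj(-1)]
      = (1/6)[(4) + (2) + (0)] = 6/6 = 1
  <chi_rho, chi_3> = (1/6)[1*(4)*conj(2) + 2*(1)*conj(-1) + 3*(0)*conj(0)]
      = (1/6)[(8) + (-2) + (0)] = 6/6 = 1
Dimension check: dim(rho) = sum (mult * dim) = 1*1 + 1*1 + 1*2 = 4 = chi_rho(e) = 4.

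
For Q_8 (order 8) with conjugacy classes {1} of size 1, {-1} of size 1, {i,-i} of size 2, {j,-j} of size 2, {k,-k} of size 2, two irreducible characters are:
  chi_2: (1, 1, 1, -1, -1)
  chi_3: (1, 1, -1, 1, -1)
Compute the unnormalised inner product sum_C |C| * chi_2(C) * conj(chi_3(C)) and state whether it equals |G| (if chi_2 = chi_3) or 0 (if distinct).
Sum = 0; so <chi_2, chi_3> = 0 (distinct irreducibles are orthogonal).

Why: Compute term by term over conjugacy classes (|C| * chi_2(C) * conj(chi_3(C))):
  1*(1)*conj(1) + 1*(1)*conj(1) + 2*(1)*conj(-1) + 2*(-1)*conj(1) + 2*(-1)*conj(-1)
  = (1) + (1) + (-2) + (-2) + (2)
  = 0.
Dividing by |G| = 8 gives 0/8 = 0, matching the row-orthogonality relation <chi_2, chi_3> = [chi_2 = chi_3].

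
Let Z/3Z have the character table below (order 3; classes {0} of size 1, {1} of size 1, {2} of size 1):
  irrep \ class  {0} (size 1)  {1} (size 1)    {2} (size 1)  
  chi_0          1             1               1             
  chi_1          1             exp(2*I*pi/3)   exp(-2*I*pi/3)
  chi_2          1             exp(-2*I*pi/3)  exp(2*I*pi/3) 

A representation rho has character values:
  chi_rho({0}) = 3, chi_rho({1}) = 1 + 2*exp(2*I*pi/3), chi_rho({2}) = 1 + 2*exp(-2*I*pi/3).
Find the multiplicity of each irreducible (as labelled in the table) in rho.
Multiplicities: chi_0: 1, chi_1: 2, chi_2: 0.

Derivation: Use <chi_rho, chi> = (1/|G|) sum_C |C| * chi_rho(C) * conj(chi(C)) with |G| = 3 for each irreducible chi in the table:
  <chi_rho, chi_0> = (1/3)[1*(3)*conj(1) + 1*(1 + 2*exp(2*I*pi/3))*conj(1) + 1*(1 + 2*exp(-2*I*pi/3))*conj(1)]
      = (1/3)[(3) + (1 + 2*exp(2*I*pi/3)) + (1 + 2*exp(-2*I*pi/3))] = 3/3 = 1
  <chi_rho, chi_1> = (1/3)[1*(3)*conj(1) + 1*(1 + 2*exp(2*I*pi/3))*conj(exp(2*I*pi/3)) + 1*(1 + 2*exp(-2*I*pi/3))*conj(exp(-2*I*pi/3))]
      = (1/3)[(3) + (2 + exp(-2*I*pi/3)) + (2 + exp(2*I*pi/3))] = 6/3 = 2
  <chi_rho, chi_2> = (1/3)[1*(3)*conj(1) + 1*(1 + 2*exp(2*I*pi/3))*conj(exp(-2*I*pi/3)) + 1*(1 + 2*exp(-2*I*pi/3))*conj(exp(2*I*pi/3))]
      = (1/3)[(3) + (2*exp(-2*I*pi/3) + exp(2*I*pi/3)) + (exp(-2*I*pi/3) + 2*exp(2*I*pi/3))] = 0/3 = 0
(Exp terms are combined using exp(i*s)*conj(exp(i*t)) = exp(i*(s-t)), and sums of them are collapsed using the identity that for every m > 1 the m distinct m-th roots of unity sum to 0, e.g. 1 + exp(2*I*pi/3) + exp(-2*I*pi/3) = 0.)
Dimension check: dim(rho) = sum (mult * dim) = 1*1 + 2*1 + 0*1 = 3 = chi_rho(e) = 3.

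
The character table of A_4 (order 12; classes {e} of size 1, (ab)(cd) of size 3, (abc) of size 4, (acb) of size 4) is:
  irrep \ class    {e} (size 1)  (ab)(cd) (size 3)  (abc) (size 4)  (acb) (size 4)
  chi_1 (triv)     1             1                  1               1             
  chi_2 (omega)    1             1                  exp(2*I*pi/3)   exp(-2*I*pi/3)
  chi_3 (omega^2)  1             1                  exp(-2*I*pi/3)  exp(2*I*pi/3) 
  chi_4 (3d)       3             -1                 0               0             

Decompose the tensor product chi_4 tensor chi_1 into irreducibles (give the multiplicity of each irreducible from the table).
chi_4 tensor chi_1 = chi_4 (all other irreducibles have multiplicity 0).

Reasoning: The character of a tensor product is the pointwise product (chi_4 * chi_1)(C) = chi_4(C) * chi_1(C):
  {e}: (3)*(1), (ab)(cd): (-1)*(1), (abc): (0)*(1), (acb): (0)*(1)
so (chi_4 * chi_1) takes values
  {e} -> 3, (ab)(cd) -> -1, (abc) -> 0, (acb) -> 0.
Now take the inner product of this character with each irreducible chi from the table, <chi_4*chi_1, chi> = (1/12) sum_C |C| (chi_4*chi_1)(C) conj(chi(C)):
  <chi_4*chi_1, chi_1> = (1/12)[1*(3)*conj(1) + 3*(-1)*conj(1) + 4*(0)*conj(1) + 4*(0)*conj(1)]
      = (1/12)[(3) + (-3) + (0) + (0)] = 0/12 = 0
  <chi_4*chi_1, chi_2> = (1/12)[1*(3)*conj(1) + 3*(-1)*conj(1) + 4*(0)*conj(exp(2*I*pi/3)) + 4*(0)*conj(exp(-2*I*pi/3))]
      = (1/12)[(3) + (-3) + (0) + (0)] = 0/12 = 0
  <chi_4*chi_1, chi_3> = (1/12)[1*(3)*conj(1) + 3*(-1)*conj(1) + 4*(0)*conj(exp(-2*I*pi/3)) + 4*(0)*conj(exp(2*I*pi/3))]
      = (1/12)[(3) + (-3) + (0) + (0)] = 0/12 = 0
  <chi_4*chi_1, chi_4> = (1/12)[1*(3)*conj(3) + 3*(-1)*conj(-1) + 4*(0)*conj(0) + 4*(0)*conj(0)]
      = (1/12)[(9) + (3) + (0) + (0)] = 12/12 = 1
(Exp terms are combined using exp(i*s)*conj(exp(i*t)) = exp(i*(s-t)), and sums of them are collapsed using the identity that for every m > 1 the m distinct m-th roots of unity sum to 0, e.g. 1 + exp(2*I*pi/3) + exp(-2*I*pi/3) = 0.)
Hence the multiplicities are chi_4: 1. Dimension check: dim(chi_4)*dim(chi_1) = 3*1 = 3 and sum (mult * dim) = 1*3 = 3.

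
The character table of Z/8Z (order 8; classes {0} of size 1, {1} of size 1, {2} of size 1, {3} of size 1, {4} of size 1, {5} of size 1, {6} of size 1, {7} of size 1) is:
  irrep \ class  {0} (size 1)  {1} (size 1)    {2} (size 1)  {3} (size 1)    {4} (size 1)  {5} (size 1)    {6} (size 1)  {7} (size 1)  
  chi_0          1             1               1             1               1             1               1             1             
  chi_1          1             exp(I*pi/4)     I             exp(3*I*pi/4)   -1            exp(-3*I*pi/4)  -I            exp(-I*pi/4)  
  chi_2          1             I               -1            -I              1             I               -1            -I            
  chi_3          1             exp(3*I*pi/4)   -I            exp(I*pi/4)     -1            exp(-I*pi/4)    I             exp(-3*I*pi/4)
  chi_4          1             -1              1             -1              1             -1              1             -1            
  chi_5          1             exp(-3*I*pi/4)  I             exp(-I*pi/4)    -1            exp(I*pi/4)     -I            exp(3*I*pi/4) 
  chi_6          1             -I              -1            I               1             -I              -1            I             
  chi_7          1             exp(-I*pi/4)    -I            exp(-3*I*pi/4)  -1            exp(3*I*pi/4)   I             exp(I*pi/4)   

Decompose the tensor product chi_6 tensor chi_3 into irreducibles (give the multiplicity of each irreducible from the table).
chi_6 tensor chi_3 = chi_1 (all other irreducibles have multiplicity 0).

Argument: The character of a tensor product is the pointwise product (chi_6 * chi_3)(C) = chi_6(C) * chi_3(C):
  {0}: (1)*(1), {1}: (-I)*(exp(3*I*pi/4)), {2}: (-1)*(-I), {3}: (I)*(exp(I*pi/4)), {4}: (1)*(-1), {5}: (-I)*(exp(-I*pi/4)), {6}: (-1)*(I), {7}: (I)*(exp(-3*I*pi/4))
so (chi_6 * chi_3) takes values
  {0} -> 1, {1} -> -exp(-3*I*pi/4), {2} -> I, {3} -> exp(3*I*pi/4), {4} -> -1, {5} -> -exp(I*pi/4), {6} -> -I, {7} -> exp(-I*pi/4).
Now take the inner product of this character with each irreducible chi from the table, <chi_6*chi_3, chi> = (1/8) sum_C |C| (chi_6*chi_3)(C) conj(chi(C)):
  <chi_6*chi_3, chi_0> = (1/8)[1*(1)*conj(1) + 1*(-exp(-3*I*pi/4))*conj(1) + 1*(I)*conj(1) + 1*(exp(3*I*pi/4))*conj(1) + 1*(-1)*conj(1) + 1*(-exp(I*pi/4))*conj(1) + 1*(-I)*conj(1) + 1*(exp(-I*pi/4))*conj(1)]
      = (1/8)[(1) + (-exp(-3*I*pi/4)) + (I) + (exp(3*I*pi/4)) + (-1) + (-exp(I*pi/4)) + (-I) + (exp(-I*pi/4))] = 0/8 = 0
  <chi_6*chi_3, chi_1> = (1/8)[1*(1)*conj(1) + 1*(-exp(-3*I*pi/4))*conj(exp(I*pi/4)) + 1*(I)*conj(I) + 1*(exp(3*I*pi/4))*conj(exp(3*I*pi/4)) + 1*(-1)*conj(-1) + 1*(-exp(I*pi/4))*conj(exp(-3*I*pi/4)) + 1*(-I)*conj(-I) + 1*(exp(-I*pi/4))*conj(exp(-I*pi/4))]
      = (1/8)[(1) + (1) + (1) + (1) + (1) + (1) + (1) + (1)] = 8/8 = 1
  <chi_6*chi_3, chi_2> = (1/8)[1*(1)*conj(1) + 1*(-exp(-3*I*pi/4))*conj(I) + 1*(I)*conj(-1) + 1*(exp(3*I*pi/4))*conj(-I) + 1*(-1)*conj(1) + 1*(-exp(I*pi/4))*conj(I) + 1*(-I)*conj(-1) + 1*(exp(-I*pi/4))*conj(-I)]
      = (1/8)[(1) + (exp(-I*pi/4)) + (-I) + (exp(-3*I*pi/4)) + (-1) + (exp(3*I*pi/4)) + (I) + (exp(I*pi/4))] = 0/8 = 0
  <chi_6*chi_3, chi_3> = (1/8)[1*(1)*conj(1) + 1*(-exp(-3*I*pi/4))*conj(exp(3*I*pi/4)) + 1*(I)*conj(-I) + 1*(exp(3*I*pi/4))*conj(exp(I*pi/4)) + 1*(-1)*conj(-1) + 1*(-exp(I*pi/4))*conj(exp(-I*pi/4)) + 1*(-I)*conj(I) + 1*(exp(-I*pi/4))*conj(exp(-3*I*pi/4))]
      = (1/8)[(1) + (-I) + (-1) + (I) + (1) + (-I) + (-1) + (I)] = 0/8 = 0
  <chi_6*chi_3, chi_4> = (1/8)[1*(1)*conj(1) + 1*(-exp(-3*I*pi/4))*conj(-1) + 1*(I)*conj(1) + 1*(exp(3*I*pi/4))*conj(-1) + 1*(-1)*conj(1) + 1*(-exp(I*pi/4))*conj(-1) + 1*(-I)*conj(1) + 1*(exp(-I*pi/4))*conj(-1)]
      = (1/8)[(1) + (exp(-3*I*pi/4)) + (I) + (-exp(3*I*pi/4)) + (-1) + (exp(I*pi/4)) + (-I) + (-exp(-I*pi/4))] = 0/8 = 0
  <chi_6*chi_3, chi_5> = (1/8)[1*(1)*conj(1) + 1*(-exp(-3*I*pi/4))*conj(exp(-3*I*pi/4)) + 1*(I)*conj(I) + 1*(exp(3*I*pi/4))*conj(exp(-I*pi/4)) + 1*(-1)*conj(-1) + 1*(-exp(I*pi/4))*conj(exp(I*pi/4)) + 1*(-I)*conj(-I) + 1*(exp(-I*pi/4))*conj(exp(3*I*pi/4))]
      = (1/8)[(1) + (-1) + (1) + (-1) + (1) + (-1) + (1) + (-1)] = 0/8 = 0
  <chi_6*chi_3, chi_6> = (1/8)[1*(1)*conj(1) + 1*(-exp(-3*I*pi/4))*conj(-I) + 1*(I)*conj(-1) + 1*(exp(3*I*pi/4))*conj(I) + 1*(-1)*conj(1) + 1*(-exp(I*pi/4))*conj(-I) + 1*(-I)*conj(-1) + 1*(exp(-I*pi/4))*conj(I)]
      = (1/8)[(1) + (-exp(-I*pi/4)) + (-I) + (-exp(-3*I*pi/4)) + (-1) + (-exp(3*I*pi/4)) + (I) + (-exp(I*pi/4))] = 0/8 = 0
  <chi_6*chi_3, chi_7> = (1/8)[1*(1)*conj(1) + 1*(-exp(-3*I*pi/4))*conj(exp(-I*pi/4)) + 1*(I)*conj(-I) + 1*(exp(3*I*pi/4))*conj(exp(-3*I*pi/4)) + 1*(-1)*conj(-1) + 1*(-exp(I*pi/4))*conj(exp(3*I*pi/4)) + 1*(-I)*conj(I) + 1*(exp(-I*pi/4))*conj(exp(I*pi/4))]
      = (1/8)[(1) + (I) + (-1) + (-I) + (1) + (I) + (-1) + (-I)] = 0/8 = 0
(Exp terms are combined using exp(i*s)*conj(exp(i*t)) = exp(i*(s-t)), and sums of them are collapsed using the identity that for every m > 1 the m distinct m-th roots of unity sum to 0, e.g. 1 + exp(2*I*pi/3) + exp(-2*I*pi/3) = 0.)
Hence the multiplicities are chi_1: 1. Dimension check: dim(chi_6)*dim(chi_3) = 1*1 = 1 and sum (mult * dim) = 1*1 = 1.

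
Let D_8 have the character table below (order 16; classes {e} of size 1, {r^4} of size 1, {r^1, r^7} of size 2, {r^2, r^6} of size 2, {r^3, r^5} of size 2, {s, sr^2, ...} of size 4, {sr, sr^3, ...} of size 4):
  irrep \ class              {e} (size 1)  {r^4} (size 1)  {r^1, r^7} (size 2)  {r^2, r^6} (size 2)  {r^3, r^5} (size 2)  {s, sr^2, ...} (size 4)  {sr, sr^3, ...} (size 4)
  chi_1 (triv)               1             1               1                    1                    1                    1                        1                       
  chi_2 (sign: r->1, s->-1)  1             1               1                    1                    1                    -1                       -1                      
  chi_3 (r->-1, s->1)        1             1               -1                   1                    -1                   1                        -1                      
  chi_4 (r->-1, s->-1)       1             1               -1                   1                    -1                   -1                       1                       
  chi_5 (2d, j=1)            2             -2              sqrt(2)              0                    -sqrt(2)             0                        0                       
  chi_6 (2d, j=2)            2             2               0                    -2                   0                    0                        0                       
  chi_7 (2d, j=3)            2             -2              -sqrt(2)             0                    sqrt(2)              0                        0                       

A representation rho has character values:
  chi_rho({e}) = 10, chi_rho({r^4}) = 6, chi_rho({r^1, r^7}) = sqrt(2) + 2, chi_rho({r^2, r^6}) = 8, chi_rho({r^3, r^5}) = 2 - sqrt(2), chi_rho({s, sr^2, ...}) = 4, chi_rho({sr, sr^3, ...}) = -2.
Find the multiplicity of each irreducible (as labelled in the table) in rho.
Multiplicities: chi_1: 3, chi_2: 2, chi_3: 3, chi_4: 0, chi_5: 1, chi_6: 0, chi_7: 0.

Reasoning: Use <chi_rho, chi> = (1/|G|) sum_C |C| * chi_rho(C) * conj(chi(C)) with |G| = 16 for each irreducible chi in the table:
  <chi_rho, chi_1> = (1/16)[1*(10)*conj(1) + 1*(6)*conj(1) + 2*(sqrt(2) + 2)*conj(1) + 2*(8)*conj(1) + 2*(2 - sqrt(2))*conj(1) + 4*(4)*conj(1) + 4*(-2)*conj(1)]
      = (1/16)[(10) + (6) + (2*sqrt(2) + 4) + (16) + (4 - 2*sqrt(2)) + (16) + (-8)] = 48/16 = 3
  <chi_rho, chi_2> = (1/16)[1*(10)*conj(1) + 1*(6)*conj(1) + 2*(sqrt(2) + 2)*conj(1) + 2*(8)*conj(1) + 2*(2 - sqrt(2))*conj(1) + 4*(4)*conj(-1) + 4*(-2)*conj(-1)]
      = (1/16)[(10) + (6) + (2*sqrt(2) + 4) + (16) + (4 - 2*sqrt(2)) + (-16) + (8)] = 32/16 = 2
  <chi_rho, chi_3> = (1/16)[1*(10)*conj(1) + 1*(6)*conj(1) + 2*(sqrt(2) + 2)*conj(-1) + 2*(8)*conj(1) + 2*(2 - sqrt(2))*conj(-1) + 4*(4)*conj(1) + 4*(-2)*conj(-1)]
      = (1/16)[(10) + (6) + (-4 - 2*sqrt(2)) + (16) + (-4 + 2*sqrt(2)) + (16) + (8)] = 48/16 = 3
  <chi_rho, chi_4> = (1/16)[1*(10)*conj(1) + 1*(6)*conj(1) + 2*(sqrt(2) + 2)*conj(-1) + 2*(8)*conj(1) + 2*(2 - sqrt(2))*conj(-1) + 4*(4)*conj(-1) + 4*(-2)*conj(1)]
      = (1/16)[(10) + (6) + (-4 - 2*sqrt(2)) + (16) + (-4 + 2*sqrt(2)) + (-16) + (-8)] = 0/16 = 0
  <chi_rho, chi_5> = (1/16)[1*(10)*conj(2) + 1*(6)*conj(-2) + 2*(sqrt(2) + 2)*conj(sqrt(2)) + 2*(8)*conj(0) + 2*(2 - sqrt(2))*conj(-sqrt(2)) + 4*(4)*conj(0) + 4*(-2)*conj(0)]
      = (1/16)[(20) + (-12) + (4 + 4*sqrt(2)) + (0) + (4 - 4*sqrt(2)) + (0) + (0)] = 16/16 = 1
  <chi_rho, chi_6> = (1/16)[1*(10)*conj(2) + 1*(6)*conj(2) + 2*(sqrt(2) + 2)*conj(0) + 2*(8)*conj(-2) + 2*(2 - sqrt(2))*conj(0) + 4*(4)*conj(0) + 4*(-2)*conj(0)]
      = (1/16)[(20) + (12) + (0) + (-32) + (0) + (0) + (0)] = 0/16 = 0
  <chi_rho, chi_7> = (1/16)[1*(10)*conj(2) + 1*(6)*conj(-2) + 2*(sqrt(2) + 2)*conj(-sqrt(2)) + 2*(8)*conj(0) + 2*(2 - sqrt(2))*conj(sqrt(2)) + 4*(4)*conj(0) + 4*(-2)*conj(0)]
      = (1/16)[(20) + (-12) + (-4*sqrt(2) - 4) + (0) + (-4 + 4*sqrt(2)) + (0) + (0)] = 0/16 = 0
Dimension check: dim(rho) = sum (mult * dim) = 3*1 + 2*1 + 3*1 + 0*1 + 1*2 + 0*2 + 0*2 = 10 = chi_rho(e) = 10.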